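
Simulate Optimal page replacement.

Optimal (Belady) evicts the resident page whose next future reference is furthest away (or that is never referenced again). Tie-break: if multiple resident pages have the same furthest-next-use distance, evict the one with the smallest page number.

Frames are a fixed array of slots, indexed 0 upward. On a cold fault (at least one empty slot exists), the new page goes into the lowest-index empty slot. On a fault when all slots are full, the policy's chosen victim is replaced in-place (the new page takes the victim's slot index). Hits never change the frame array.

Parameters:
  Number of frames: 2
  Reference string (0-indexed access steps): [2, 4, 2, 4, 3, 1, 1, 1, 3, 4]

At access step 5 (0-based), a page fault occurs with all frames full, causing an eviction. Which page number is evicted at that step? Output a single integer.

Step 0: ref 2 -> FAULT, frames=[2,-]
Step 1: ref 4 -> FAULT, frames=[2,4]
Step 2: ref 2 -> HIT, frames=[2,4]
Step 3: ref 4 -> HIT, frames=[2,4]
Step 4: ref 3 -> FAULT, evict 2, frames=[3,4]
Step 5: ref 1 -> FAULT, evict 4, frames=[3,1]
At step 5: evicted page 4

Answer: 4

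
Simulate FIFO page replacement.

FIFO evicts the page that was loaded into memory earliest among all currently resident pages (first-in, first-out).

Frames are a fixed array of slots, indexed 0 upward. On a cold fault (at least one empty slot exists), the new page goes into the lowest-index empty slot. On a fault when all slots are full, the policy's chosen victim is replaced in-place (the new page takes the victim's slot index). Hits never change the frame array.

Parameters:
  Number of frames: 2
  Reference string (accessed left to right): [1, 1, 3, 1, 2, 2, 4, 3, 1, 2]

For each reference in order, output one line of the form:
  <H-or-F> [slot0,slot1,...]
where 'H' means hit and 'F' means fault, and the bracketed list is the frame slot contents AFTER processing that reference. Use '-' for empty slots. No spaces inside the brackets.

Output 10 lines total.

F [1,-]
H [1,-]
F [1,3]
H [1,3]
F [2,3]
H [2,3]
F [2,4]
F [3,4]
F [3,1]
F [2,1]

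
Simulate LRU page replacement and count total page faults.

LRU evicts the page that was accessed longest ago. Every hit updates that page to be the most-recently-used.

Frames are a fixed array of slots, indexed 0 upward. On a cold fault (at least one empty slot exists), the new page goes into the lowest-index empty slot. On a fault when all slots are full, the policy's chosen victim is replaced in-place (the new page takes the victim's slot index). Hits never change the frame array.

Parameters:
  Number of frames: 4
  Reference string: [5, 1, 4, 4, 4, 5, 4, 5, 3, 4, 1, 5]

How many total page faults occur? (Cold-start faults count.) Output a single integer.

Answer: 4

Derivation:
Step 0: ref 5 → FAULT, frames=[5,-,-,-]
Step 1: ref 1 → FAULT, frames=[5,1,-,-]
Step 2: ref 4 → FAULT, frames=[5,1,4,-]
Step 3: ref 4 → HIT, frames=[5,1,4,-]
Step 4: ref 4 → HIT, frames=[5,1,4,-]
Step 5: ref 5 → HIT, frames=[5,1,4,-]
Step 6: ref 4 → HIT, frames=[5,1,4,-]
Step 7: ref 5 → HIT, frames=[5,1,4,-]
Step 8: ref 3 → FAULT, frames=[5,1,4,3]
Step 9: ref 4 → HIT, frames=[5,1,4,3]
Step 10: ref 1 → HIT, frames=[5,1,4,3]
Step 11: ref 5 → HIT, frames=[5,1,4,3]
Total faults: 4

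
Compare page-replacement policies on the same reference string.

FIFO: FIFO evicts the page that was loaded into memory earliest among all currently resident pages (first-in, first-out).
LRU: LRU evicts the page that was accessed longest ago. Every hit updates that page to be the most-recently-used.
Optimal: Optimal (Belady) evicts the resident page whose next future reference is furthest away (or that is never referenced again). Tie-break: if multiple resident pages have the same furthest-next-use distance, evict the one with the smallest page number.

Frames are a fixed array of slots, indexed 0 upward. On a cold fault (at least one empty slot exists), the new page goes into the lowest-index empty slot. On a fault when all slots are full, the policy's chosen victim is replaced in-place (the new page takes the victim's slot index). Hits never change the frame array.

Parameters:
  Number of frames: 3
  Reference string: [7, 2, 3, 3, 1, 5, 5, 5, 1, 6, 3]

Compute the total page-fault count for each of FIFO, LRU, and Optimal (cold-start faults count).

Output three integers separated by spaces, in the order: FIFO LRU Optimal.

--- FIFO ---
  step 0: ref 7 -> FAULT, frames=[7,-,-] (faults so far: 1)
  step 1: ref 2 -> FAULT, frames=[7,2,-] (faults so far: 2)
  step 2: ref 3 -> FAULT, frames=[7,2,3] (faults so far: 3)
  step 3: ref 3 -> HIT, frames=[7,2,3] (faults so far: 3)
  step 4: ref 1 -> FAULT, evict 7, frames=[1,2,3] (faults so far: 4)
  step 5: ref 5 -> FAULT, evict 2, frames=[1,5,3] (faults so far: 5)
  step 6: ref 5 -> HIT, frames=[1,5,3] (faults so far: 5)
  step 7: ref 5 -> HIT, frames=[1,5,3] (faults so far: 5)
  step 8: ref 1 -> HIT, frames=[1,5,3] (faults so far: 5)
  step 9: ref 6 -> FAULT, evict 3, frames=[1,5,6] (faults so far: 6)
  step 10: ref 3 -> FAULT, evict 1, frames=[3,5,6] (faults so far: 7)
  FIFO total faults: 7
--- LRU ---
  step 0: ref 7 -> FAULT, frames=[7,-,-] (faults so far: 1)
  step 1: ref 2 -> FAULT, frames=[7,2,-] (faults so far: 2)
  step 2: ref 3 -> FAULT, frames=[7,2,3] (faults so far: 3)
  step 3: ref 3 -> HIT, frames=[7,2,3] (faults so far: 3)
  step 4: ref 1 -> FAULT, evict 7, frames=[1,2,3] (faults so far: 4)
  step 5: ref 5 -> FAULT, evict 2, frames=[1,5,3] (faults so far: 5)
  step 6: ref 5 -> HIT, frames=[1,5,3] (faults so far: 5)
  step 7: ref 5 -> HIT, frames=[1,5,3] (faults so far: 5)
  step 8: ref 1 -> HIT, frames=[1,5,3] (faults so far: 5)
  step 9: ref 6 -> FAULT, evict 3, frames=[1,5,6] (faults so far: 6)
  step 10: ref 3 -> FAULT, evict 5, frames=[1,3,6] (faults so far: 7)
  LRU total faults: 7
--- Optimal ---
  step 0: ref 7 -> FAULT, frames=[7,-,-] (faults so far: 1)
  step 1: ref 2 -> FAULT, frames=[7,2,-] (faults so far: 2)
  step 2: ref 3 -> FAULT, frames=[7,2,3] (faults so far: 3)
  step 3: ref 3 -> HIT, frames=[7,2,3] (faults so far: 3)
  step 4: ref 1 -> FAULT, evict 2, frames=[7,1,3] (faults so far: 4)
  step 5: ref 5 -> FAULT, evict 7, frames=[5,1,3] (faults so far: 5)
  step 6: ref 5 -> HIT, frames=[5,1,3] (faults so far: 5)
  step 7: ref 5 -> HIT, frames=[5,1,3] (faults so far: 5)
  step 8: ref 1 -> HIT, frames=[5,1,3] (faults so far: 5)
  step 9: ref 6 -> FAULT, evict 1, frames=[5,6,3] (faults so far: 6)
  step 10: ref 3 -> HIT, frames=[5,6,3] (faults so far: 6)
  Optimal total faults: 6

Answer: 7 7 6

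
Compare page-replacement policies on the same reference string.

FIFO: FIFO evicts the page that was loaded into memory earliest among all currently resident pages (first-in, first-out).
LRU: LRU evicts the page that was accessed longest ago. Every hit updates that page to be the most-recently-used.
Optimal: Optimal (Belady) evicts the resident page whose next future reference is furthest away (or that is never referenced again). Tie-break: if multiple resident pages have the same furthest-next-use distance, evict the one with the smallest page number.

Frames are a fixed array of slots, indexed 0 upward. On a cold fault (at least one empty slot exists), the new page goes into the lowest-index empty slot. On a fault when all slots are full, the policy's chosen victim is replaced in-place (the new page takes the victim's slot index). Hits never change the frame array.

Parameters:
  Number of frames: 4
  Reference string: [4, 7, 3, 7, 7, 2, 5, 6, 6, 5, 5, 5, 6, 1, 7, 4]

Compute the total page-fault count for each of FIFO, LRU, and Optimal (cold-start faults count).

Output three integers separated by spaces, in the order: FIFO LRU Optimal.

Answer: 9 9 7

Derivation:
--- FIFO ---
  step 0: ref 4 -> FAULT, frames=[4,-,-,-] (faults so far: 1)
  step 1: ref 7 -> FAULT, frames=[4,7,-,-] (faults so far: 2)
  step 2: ref 3 -> FAULT, frames=[4,7,3,-] (faults so far: 3)
  step 3: ref 7 -> HIT, frames=[4,7,3,-] (faults so far: 3)
  step 4: ref 7 -> HIT, frames=[4,7,3,-] (faults so far: 3)
  step 5: ref 2 -> FAULT, frames=[4,7,3,2] (faults so far: 4)
  step 6: ref 5 -> FAULT, evict 4, frames=[5,7,3,2] (faults so far: 5)
  step 7: ref 6 -> FAULT, evict 7, frames=[5,6,3,2] (faults so far: 6)
  step 8: ref 6 -> HIT, frames=[5,6,3,2] (faults so far: 6)
  step 9: ref 5 -> HIT, frames=[5,6,3,2] (faults so far: 6)
  step 10: ref 5 -> HIT, frames=[5,6,3,2] (faults so far: 6)
  step 11: ref 5 -> HIT, frames=[5,6,3,2] (faults so far: 6)
  step 12: ref 6 -> HIT, frames=[5,6,3,2] (faults so far: 6)
  step 13: ref 1 -> FAULT, evict 3, frames=[5,6,1,2] (faults so far: 7)
  step 14: ref 7 -> FAULT, evict 2, frames=[5,6,1,7] (faults so far: 8)
  step 15: ref 4 -> FAULT, evict 5, frames=[4,6,1,7] (faults so far: 9)
  FIFO total faults: 9
--- LRU ---
  step 0: ref 4 -> FAULT, frames=[4,-,-,-] (faults so far: 1)
  step 1: ref 7 -> FAULT, frames=[4,7,-,-] (faults so far: 2)
  step 2: ref 3 -> FAULT, frames=[4,7,3,-] (faults so far: 3)
  step 3: ref 7 -> HIT, frames=[4,7,3,-] (faults so far: 3)
  step 4: ref 7 -> HIT, frames=[4,7,3,-] (faults so far: 3)
  step 5: ref 2 -> FAULT, frames=[4,7,3,2] (faults so far: 4)
  step 6: ref 5 -> FAULT, evict 4, frames=[5,7,3,2] (faults so far: 5)
  step 7: ref 6 -> FAULT, evict 3, frames=[5,7,6,2] (faults so far: 6)
  step 8: ref 6 -> HIT, frames=[5,7,6,2] (faults so far: 6)
  step 9: ref 5 -> HIT, frames=[5,7,6,2] (faults so far: 6)
  step 10: ref 5 -> HIT, frames=[5,7,6,2] (faults so far: 6)
  step 11: ref 5 -> HIT, frames=[5,7,6,2] (faults so far: 6)
  step 12: ref 6 -> HIT, frames=[5,7,6,2] (faults so far: 6)
  step 13: ref 1 -> FAULT, evict 7, frames=[5,1,6,2] (faults so far: 7)
  step 14: ref 7 -> FAULT, evict 2, frames=[5,1,6,7] (faults so far: 8)
  step 15: ref 4 -> FAULT, evict 5, frames=[4,1,6,7] (faults so far: 9)
  LRU total faults: 9
--- Optimal ---
  step 0: ref 4 -> FAULT, frames=[4,-,-,-] (faults so far: 1)
  step 1: ref 7 -> FAULT, frames=[4,7,-,-] (faults so far: 2)
  step 2: ref 3 -> FAULT, frames=[4,7,3,-] (faults so far: 3)
  step 3: ref 7 -> HIT, frames=[4,7,3,-] (faults so far: 3)
  step 4: ref 7 -> HIT, frames=[4,7,3,-] (faults so far: 3)
  step 5: ref 2 -> FAULT, frames=[4,7,3,2] (faults so far: 4)
  step 6: ref 5 -> FAULT, evict 2, frames=[4,7,3,5] (faults so far: 5)
  step 7: ref 6 -> FAULT, evict 3, frames=[4,7,6,5] (faults so far: 6)
  step 8: ref 6 -> HIT, frames=[4,7,6,5] (faults so far: 6)
  step 9: ref 5 -> HIT, frames=[4,7,6,5] (faults so far: 6)
  step 10: ref 5 -> HIT, frames=[4,7,6,5] (faults so far: 6)
  step 11: ref 5 -> HIT, frames=[4,7,6,5] (faults so far: 6)
  step 12: ref 6 -> HIT, frames=[4,7,6,5] (faults so far: 6)
  step 13: ref 1 -> FAULT, evict 5, frames=[4,7,6,1] (faults so far: 7)
  step 14: ref 7 -> HIT, frames=[4,7,6,1] (faults so far: 7)
  step 15: ref 4 -> HIT, frames=[4,7,6,1] (faults so far: 7)
  Optimal total faults: 7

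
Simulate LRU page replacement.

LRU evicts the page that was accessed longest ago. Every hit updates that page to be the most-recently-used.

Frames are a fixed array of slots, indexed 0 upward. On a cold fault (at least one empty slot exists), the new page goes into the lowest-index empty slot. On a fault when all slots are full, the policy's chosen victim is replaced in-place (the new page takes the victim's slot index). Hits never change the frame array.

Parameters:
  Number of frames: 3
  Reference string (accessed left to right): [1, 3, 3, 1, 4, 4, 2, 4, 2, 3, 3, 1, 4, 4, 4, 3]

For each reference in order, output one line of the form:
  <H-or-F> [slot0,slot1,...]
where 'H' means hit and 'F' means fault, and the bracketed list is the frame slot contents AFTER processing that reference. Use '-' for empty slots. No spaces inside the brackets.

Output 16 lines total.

F [1,-,-]
F [1,3,-]
H [1,3,-]
H [1,3,-]
F [1,3,4]
H [1,3,4]
F [1,2,4]
H [1,2,4]
H [1,2,4]
F [3,2,4]
H [3,2,4]
F [3,2,1]
F [3,4,1]
H [3,4,1]
H [3,4,1]
H [3,4,1]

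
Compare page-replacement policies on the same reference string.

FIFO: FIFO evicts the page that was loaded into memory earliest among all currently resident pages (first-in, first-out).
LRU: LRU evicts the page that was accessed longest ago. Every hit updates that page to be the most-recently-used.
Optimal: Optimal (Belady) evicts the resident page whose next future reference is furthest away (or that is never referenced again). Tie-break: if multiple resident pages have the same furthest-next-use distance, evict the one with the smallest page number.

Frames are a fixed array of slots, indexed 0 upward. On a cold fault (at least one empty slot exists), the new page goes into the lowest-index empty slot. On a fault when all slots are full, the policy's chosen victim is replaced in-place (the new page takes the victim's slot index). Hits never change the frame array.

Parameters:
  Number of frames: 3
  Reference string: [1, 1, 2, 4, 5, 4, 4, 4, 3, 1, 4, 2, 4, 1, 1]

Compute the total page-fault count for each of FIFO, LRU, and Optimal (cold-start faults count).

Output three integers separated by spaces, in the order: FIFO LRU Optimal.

Answer: 8 7 6

Derivation:
--- FIFO ---
  step 0: ref 1 -> FAULT, frames=[1,-,-] (faults so far: 1)
  step 1: ref 1 -> HIT, frames=[1,-,-] (faults so far: 1)
  step 2: ref 2 -> FAULT, frames=[1,2,-] (faults so far: 2)
  step 3: ref 4 -> FAULT, frames=[1,2,4] (faults so far: 3)
  step 4: ref 5 -> FAULT, evict 1, frames=[5,2,4] (faults so far: 4)
  step 5: ref 4 -> HIT, frames=[5,2,4] (faults so far: 4)
  step 6: ref 4 -> HIT, frames=[5,2,4] (faults so far: 4)
  step 7: ref 4 -> HIT, frames=[5,2,4] (faults so far: 4)
  step 8: ref 3 -> FAULT, evict 2, frames=[5,3,4] (faults so far: 5)
  step 9: ref 1 -> FAULT, evict 4, frames=[5,3,1] (faults so far: 6)
  step 10: ref 4 -> FAULT, evict 5, frames=[4,3,1] (faults so far: 7)
  step 11: ref 2 -> FAULT, evict 3, frames=[4,2,1] (faults so far: 8)
  step 12: ref 4 -> HIT, frames=[4,2,1] (faults so far: 8)
  step 13: ref 1 -> HIT, frames=[4,2,1] (faults so far: 8)
  step 14: ref 1 -> HIT, frames=[4,2,1] (faults so far: 8)
  FIFO total faults: 8
--- LRU ---
  step 0: ref 1 -> FAULT, frames=[1,-,-] (faults so far: 1)
  step 1: ref 1 -> HIT, frames=[1,-,-] (faults so far: 1)
  step 2: ref 2 -> FAULT, frames=[1,2,-] (faults so far: 2)
  step 3: ref 4 -> FAULT, frames=[1,2,4] (faults so far: 3)
  step 4: ref 5 -> FAULT, evict 1, frames=[5,2,4] (faults so far: 4)
  step 5: ref 4 -> HIT, frames=[5,2,4] (faults so far: 4)
  step 6: ref 4 -> HIT, frames=[5,2,4] (faults so far: 4)
  step 7: ref 4 -> HIT, frames=[5,2,4] (faults so far: 4)
  step 8: ref 3 -> FAULT, evict 2, frames=[5,3,4] (faults so far: 5)
  step 9: ref 1 -> FAULT, evict 5, frames=[1,3,4] (faults so far: 6)
  step 10: ref 4 -> HIT, frames=[1,3,4] (faults so far: 6)
  step 11: ref 2 -> FAULT, evict 3, frames=[1,2,4] (faults so far: 7)
  step 12: ref 4 -> HIT, frames=[1,2,4] (faults so far: 7)
  step 13: ref 1 -> HIT, frames=[1,2,4] (faults so far: 7)
  step 14: ref 1 -> HIT, frames=[1,2,4] (faults so far: 7)
  LRU total faults: 7
--- Optimal ---
  step 0: ref 1 -> FAULT, frames=[1,-,-] (faults so far: 1)
  step 1: ref 1 -> HIT, frames=[1,-,-] (faults so far: 1)
  step 2: ref 2 -> FAULT, frames=[1,2,-] (faults so far: 2)
  step 3: ref 4 -> FAULT, frames=[1,2,4] (faults so far: 3)
  step 4: ref 5 -> FAULT, evict 2, frames=[1,5,4] (faults so far: 4)
  step 5: ref 4 -> HIT, frames=[1,5,4] (faults so far: 4)
  step 6: ref 4 -> HIT, frames=[1,5,4] (faults so far: 4)
  step 7: ref 4 -> HIT, frames=[1,5,4] (faults so far: 4)
  step 8: ref 3 -> FAULT, evict 5, frames=[1,3,4] (faults so far: 5)
  step 9: ref 1 -> HIT, frames=[1,3,4] (faults so far: 5)
  step 10: ref 4 -> HIT, frames=[1,3,4] (faults so far: 5)
  step 11: ref 2 -> FAULT, evict 3, frames=[1,2,4] (faults so far: 6)
  step 12: ref 4 -> HIT, frames=[1,2,4] (faults so far: 6)
  step 13: ref 1 -> HIT, frames=[1,2,4] (faults so far: 6)
  step 14: ref 1 -> HIT, frames=[1,2,4] (faults so far: 6)
  Optimal total faults: 6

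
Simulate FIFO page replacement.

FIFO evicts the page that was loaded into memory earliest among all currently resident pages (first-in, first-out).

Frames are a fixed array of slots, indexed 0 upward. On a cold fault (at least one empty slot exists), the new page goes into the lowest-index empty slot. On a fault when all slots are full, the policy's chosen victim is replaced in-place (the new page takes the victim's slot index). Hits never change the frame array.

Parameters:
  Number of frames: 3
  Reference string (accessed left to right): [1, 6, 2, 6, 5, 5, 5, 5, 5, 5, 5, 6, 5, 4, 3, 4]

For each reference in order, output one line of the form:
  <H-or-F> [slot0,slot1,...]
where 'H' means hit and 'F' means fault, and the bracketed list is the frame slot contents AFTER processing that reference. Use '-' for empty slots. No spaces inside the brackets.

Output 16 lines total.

F [1,-,-]
F [1,6,-]
F [1,6,2]
H [1,6,2]
F [5,6,2]
H [5,6,2]
H [5,6,2]
H [5,6,2]
H [5,6,2]
H [5,6,2]
H [5,6,2]
H [5,6,2]
H [5,6,2]
F [5,4,2]
F [5,4,3]
H [5,4,3]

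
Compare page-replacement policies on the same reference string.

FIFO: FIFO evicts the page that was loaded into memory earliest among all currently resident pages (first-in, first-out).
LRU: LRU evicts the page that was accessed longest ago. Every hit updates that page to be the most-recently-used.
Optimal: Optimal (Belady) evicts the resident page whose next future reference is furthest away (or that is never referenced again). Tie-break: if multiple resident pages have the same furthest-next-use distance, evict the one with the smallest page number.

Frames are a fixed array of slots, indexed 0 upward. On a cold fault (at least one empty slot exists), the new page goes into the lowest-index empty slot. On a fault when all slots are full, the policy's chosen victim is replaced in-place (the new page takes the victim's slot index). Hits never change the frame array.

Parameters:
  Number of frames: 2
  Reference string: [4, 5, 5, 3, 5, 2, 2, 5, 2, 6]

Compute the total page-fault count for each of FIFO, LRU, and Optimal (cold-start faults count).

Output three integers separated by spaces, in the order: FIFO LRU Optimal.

Answer: 6 5 5

Derivation:
--- FIFO ---
  step 0: ref 4 -> FAULT, frames=[4,-] (faults so far: 1)
  step 1: ref 5 -> FAULT, frames=[4,5] (faults so far: 2)
  step 2: ref 5 -> HIT, frames=[4,5] (faults so far: 2)
  step 3: ref 3 -> FAULT, evict 4, frames=[3,5] (faults so far: 3)
  step 4: ref 5 -> HIT, frames=[3,5] (faults so far: 3)
  step 5: ref 2 -> FAULT, evict 5, frames=[3,2] (faults so far: 4)
  step 6: ref 2 -> HIT, frames=[3,2] (faults so far: 4)
  step 7: ref 5 -> FAULT, evict 3, frames=[5,2] (faults so far: 5)
  step 8: ref 2 -> HIT, frames=[5,2] (faults so far: 5)
  step 9: ref 6 -> FAULT, evict 2, frames=[5,6] (faults so far: 6)
  FIFO total faults: 6
--- LRU ---
  step 0: ref 4 -> FAULT, frames=[4,-] (faults so far: 1)
  step 1: ref 5 -> FAULT, frames=[4,5] (faults so far: 2)
  step 2: ref 5 -> HIT, frames=[4,5] (faults so far: 2)
  step 3: ref 3 -> FAULT, evict 4, frames=[3,5] (faults so far: 3)
  step 4: ref 5 -> HIT, frames=[3,5] (faults so far: 3)
  step 5: ref 2 -> FAULT, evict 3, frames=[2,5] (faults so far: 4)
  step 6: ref 2 -> HIT, frames=[2,5] (faults so far: 4)
  step 7: ref 5 -> HIT, frames=[2,5] (faults so far: 4)
  step 8: ref 2 -> HIT, frames=[2,5] (faults so far: 4)
  step 9: ref 6 -> FAULT, evict 5, frames=[2,6] (faults so far: 5)
  LRU total faults: 5
--- Optimal ---
  step 0: ref 4 -> FAULT, frames=[4,-] (faults so far: 1)
  step 1: ref 5 -> FAULT, frames=[4,5] (faults so far: 2)
  step 2: ref 5 -> HIT, frames=[4,5] (faults so far: 2)
  step 3: ref 3 -> FAULT, evict 4, frames=[3,5] (faults so far: 3)
  step 4: ref 5 -> HIT, frames=[3,5] (faults so far: 3)
  step 5: ref 2 -> FAULT, evict 3, frames=[2,5] (faults so far: 4)
  step 6: ref 2 -> HIT, frames=[2,5] (faults so far: 4)
  step 7: ref 5 -> HIT, frames=[2,5] (faults so far: 4)
  step 8: ref 2 -> HIT, frames=[2,5] (faults so far: 4)
  step 9: ref 6 -> FAULT, evict 2, frames=[6,5] (faults so far: 5)
  Optimal total faults: 5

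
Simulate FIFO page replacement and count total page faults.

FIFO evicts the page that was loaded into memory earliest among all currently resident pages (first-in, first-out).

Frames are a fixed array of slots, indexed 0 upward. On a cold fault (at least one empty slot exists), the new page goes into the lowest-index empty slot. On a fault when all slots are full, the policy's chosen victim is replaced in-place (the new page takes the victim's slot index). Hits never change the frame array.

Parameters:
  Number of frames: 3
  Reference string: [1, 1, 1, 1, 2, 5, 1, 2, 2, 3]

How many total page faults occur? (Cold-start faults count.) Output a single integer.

Step 0: ref 1 → FAULT, frames=[1,-,-]
Step 1: ref 1 → HIT, frames=[1,-,-]
Step 2: ref 1 → HIT, frames=[1,-,-]
Step 3: ref 1 → HIT, frames=[1,-,-]
Step 4: ref 2 → FAULT, frames=[1,2,-]
Step 5: ref 5 → FAULT, frames=[1,2,5]
Step 6: ref 1 → HIT, frames=[1,2,5]
Step 7: ref 2 → HIT, frames=[1,2,5]
Step 8: ref 2 → HIT, frames=[1,2,5]
Step 9: ref 3 → FAULT (evict 1), frames=[3,2,5]
Total faults: 4

Answer: 4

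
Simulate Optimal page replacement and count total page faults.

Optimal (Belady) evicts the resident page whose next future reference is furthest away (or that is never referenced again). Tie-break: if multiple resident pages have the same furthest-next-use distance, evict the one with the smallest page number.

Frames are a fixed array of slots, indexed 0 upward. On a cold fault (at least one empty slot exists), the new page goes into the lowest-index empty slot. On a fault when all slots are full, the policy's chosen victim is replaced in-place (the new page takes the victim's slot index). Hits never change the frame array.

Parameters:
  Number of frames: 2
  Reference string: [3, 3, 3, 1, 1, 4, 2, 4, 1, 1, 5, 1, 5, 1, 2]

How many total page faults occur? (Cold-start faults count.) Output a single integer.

Step 0: ref 3 → FAULT, frames=[3,-]
Step 1: ref 3 → HIT, frames=[3,-]
Step 2: ref 3 → HIT, frames=[3,-]
Step 3: ref 1 → FAULT, frames=[3,1]
Step 4: ref 1 → HIT, frames=[3,1]
Step 5: ref 4 → FAULT (evict 3), frames=[4,1]
Step 6: ref 2 → FAULT (evict 1), frames=[4,2]
Step 7: ref 4 → HIT, frames=[4,2]
Step 8: ref 1 → FAULT (evict 4), frames=[1,2]
Step 9: ref 1 → HIT, frames=[1,2]
Step 10: ref 5 → FAULT (evict 2), frames=[1,5]
Step 11: ref 1 → HIT, frames=[1,5]
Step 12: ref 5 → HIT, frames=[1,5]
Step 13: ref 1 → HIT, frames=[1,5]
Step 14: ref 2 → FAULT (evict 1), frames=[2,5]
Total faults: 7

Answer: 7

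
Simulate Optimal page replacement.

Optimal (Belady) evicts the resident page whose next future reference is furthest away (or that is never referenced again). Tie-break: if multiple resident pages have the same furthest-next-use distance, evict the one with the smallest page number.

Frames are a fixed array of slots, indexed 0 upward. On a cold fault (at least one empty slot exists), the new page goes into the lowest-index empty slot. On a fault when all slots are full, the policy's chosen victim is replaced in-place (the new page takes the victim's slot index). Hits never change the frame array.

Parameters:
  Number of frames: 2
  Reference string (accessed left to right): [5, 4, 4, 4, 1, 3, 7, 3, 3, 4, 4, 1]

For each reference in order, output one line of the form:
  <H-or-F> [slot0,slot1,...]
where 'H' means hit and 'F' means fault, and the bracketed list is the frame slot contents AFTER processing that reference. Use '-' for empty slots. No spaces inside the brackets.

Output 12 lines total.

F [5,-]
F [5,4]
H [5,4]
H [5,4]
F [1,4]
F [3,4]
F [3,7]
H [3,7]
H [3,7]
F [4,7]
H [4,7]
F [1,7]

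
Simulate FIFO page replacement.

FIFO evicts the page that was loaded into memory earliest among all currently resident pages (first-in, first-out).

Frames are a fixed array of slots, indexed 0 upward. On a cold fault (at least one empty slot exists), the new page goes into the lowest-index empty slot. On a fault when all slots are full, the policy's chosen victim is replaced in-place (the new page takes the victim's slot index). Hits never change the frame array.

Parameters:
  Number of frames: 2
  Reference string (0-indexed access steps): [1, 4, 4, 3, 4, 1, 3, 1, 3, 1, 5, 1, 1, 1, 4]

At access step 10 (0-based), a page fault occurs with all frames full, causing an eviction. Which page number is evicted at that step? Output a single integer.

Answer: 3

Derivation:
Step 0: ref 1 -> FAULT, frames=[1,-]
Step 1: ref 4 -> FAULT, frames=[1,4]
Step 2: ref 4 -> HIT, frames=[1,4]
Step 3: ref 3 -> FAULT, evict 1, frames=[3,4]
Step 4: ref 4 -> HIT, frames=[3,4]
Step 5: ref 1 -> FAULT, evict 4, frames=[3,1]
Step 6: ref 3 -> HIT, frames=[3,1]
Step 7: ref 1 -> HIT, frames=[3,1]
Step 8: ref 3 -> HIT, frames=[3,1]
Step 9: ref 1 -> HIT, frames=[3,1]
Step 10: ref 5 -> FAULT, evict 3, frames=[5,1]
At step 10: evicted page 3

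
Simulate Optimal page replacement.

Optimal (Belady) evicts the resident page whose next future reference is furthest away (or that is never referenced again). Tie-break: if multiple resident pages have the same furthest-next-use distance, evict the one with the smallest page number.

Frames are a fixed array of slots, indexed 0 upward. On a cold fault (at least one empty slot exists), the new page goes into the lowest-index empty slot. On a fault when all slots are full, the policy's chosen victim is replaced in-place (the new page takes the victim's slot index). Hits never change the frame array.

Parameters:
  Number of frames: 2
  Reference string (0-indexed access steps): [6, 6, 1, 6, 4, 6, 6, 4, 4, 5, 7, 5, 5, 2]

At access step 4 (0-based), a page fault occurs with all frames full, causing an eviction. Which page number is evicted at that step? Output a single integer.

Step 0: ref 6 -> FAULT, frames=[6,-]
Step 1: ref 6 -> HIT, frames=[6,-]
Step 2: ref 1 -> FAULT, frames=[6,1]
Step 3: ref 6 -> HIT, frames=[6,1]
Step 4: ref 4 -> FAULT, evict 1, frames=[6,4]
At step 4: evicted page 1

Answer: 1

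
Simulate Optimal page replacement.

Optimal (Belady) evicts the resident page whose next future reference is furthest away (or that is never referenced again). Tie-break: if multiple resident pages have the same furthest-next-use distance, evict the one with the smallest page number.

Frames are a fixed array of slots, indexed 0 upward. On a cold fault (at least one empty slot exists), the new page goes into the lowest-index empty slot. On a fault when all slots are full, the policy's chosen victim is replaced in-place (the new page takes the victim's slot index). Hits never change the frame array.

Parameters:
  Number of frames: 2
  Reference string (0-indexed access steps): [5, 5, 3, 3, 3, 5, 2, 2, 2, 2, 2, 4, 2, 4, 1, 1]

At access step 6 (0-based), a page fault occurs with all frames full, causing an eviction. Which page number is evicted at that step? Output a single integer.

Step 0: ref 5 -> FAULT, frames=[5,-]
Step 1: ref 5 -> HIT, frames=[5,-]
Step 2: ref 3 -> FAULT, frames=[5,3]
Step 3: ref 3 -> HIT, frames=[5,3]
Step 4: ref 3 -> HIT, frames=[5,3]
Step 5: ref 5 -> HIT, frames=[5,3]
Step 6: ref 2 -> FAULT, evict 3, frames=[5,2]
At step 6: evicted page 3

Answer: 3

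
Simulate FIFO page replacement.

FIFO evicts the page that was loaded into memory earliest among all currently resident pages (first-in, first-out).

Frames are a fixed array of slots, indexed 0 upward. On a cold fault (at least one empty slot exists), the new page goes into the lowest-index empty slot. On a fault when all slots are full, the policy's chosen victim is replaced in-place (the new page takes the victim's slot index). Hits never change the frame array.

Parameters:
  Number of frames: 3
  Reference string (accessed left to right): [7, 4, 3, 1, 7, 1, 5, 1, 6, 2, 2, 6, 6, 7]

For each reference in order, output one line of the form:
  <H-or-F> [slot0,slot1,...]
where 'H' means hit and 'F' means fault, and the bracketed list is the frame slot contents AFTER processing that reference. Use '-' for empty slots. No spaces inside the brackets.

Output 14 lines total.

F [7,-,-]
F [7,4,-]
F [7,4,3]
F [1,4,3]
F [1,7,3]
H [1,7,3]
F [1,7,5]
H [1,7,5]
F [6,7,5]
F [6,2,5]
H [6,2,5]
H [6,2,5]
H [6,2,5]
F [6,2,7]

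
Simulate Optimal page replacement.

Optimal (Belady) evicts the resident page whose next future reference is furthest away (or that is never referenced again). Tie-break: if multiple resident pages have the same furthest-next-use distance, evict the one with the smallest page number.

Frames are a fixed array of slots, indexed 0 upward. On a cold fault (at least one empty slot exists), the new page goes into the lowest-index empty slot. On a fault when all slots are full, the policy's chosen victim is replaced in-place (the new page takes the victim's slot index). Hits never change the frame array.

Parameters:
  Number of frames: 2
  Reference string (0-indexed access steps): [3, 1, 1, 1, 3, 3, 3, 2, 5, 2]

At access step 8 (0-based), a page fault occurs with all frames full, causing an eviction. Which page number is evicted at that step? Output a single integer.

Step 0: ref 3 -> FAULT, frames=[3,-]
Step 1: ref 1 -> FAULT, frames=[3,1]
Step 2: ref 1 -> HIT, frames=[3,1]
Step 3: ref 1 -> HIT, frames=[3,1]
Step 4: ref 3 -> HIT, frames=[3,1]
Step 5: ref 3 -> HIT, frames=[3,1]
Step 6: ref 3 -> HIT, frames=[3,1]
Step 7: ref 2 -> FAULT, evict 1, frames=[3,2]
Step 8: ref 5 -> FAULT, evict 3, frames=[5,2]
At step 8: evicted page 3

Answer: 3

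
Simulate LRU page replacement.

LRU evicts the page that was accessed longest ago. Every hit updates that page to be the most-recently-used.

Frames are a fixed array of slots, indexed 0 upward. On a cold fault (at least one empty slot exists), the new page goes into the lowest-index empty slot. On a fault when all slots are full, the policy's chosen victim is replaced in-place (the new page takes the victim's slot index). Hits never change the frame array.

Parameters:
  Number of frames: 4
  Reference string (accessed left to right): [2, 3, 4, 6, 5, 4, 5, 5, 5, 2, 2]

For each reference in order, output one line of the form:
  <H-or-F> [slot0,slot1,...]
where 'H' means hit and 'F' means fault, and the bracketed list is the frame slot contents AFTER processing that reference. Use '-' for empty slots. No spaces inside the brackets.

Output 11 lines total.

F [2,-,-,-]
F [2,3,-,-]
F [2,3,4,-]
F [2,3,4,6]
F [5,3,4,6]
H [5,3,4,6]
H [5,3,4,6]
H [5,3,4,6]
H [5,3,4,6]
F [5,2,4,6]
H [5,2,4,6]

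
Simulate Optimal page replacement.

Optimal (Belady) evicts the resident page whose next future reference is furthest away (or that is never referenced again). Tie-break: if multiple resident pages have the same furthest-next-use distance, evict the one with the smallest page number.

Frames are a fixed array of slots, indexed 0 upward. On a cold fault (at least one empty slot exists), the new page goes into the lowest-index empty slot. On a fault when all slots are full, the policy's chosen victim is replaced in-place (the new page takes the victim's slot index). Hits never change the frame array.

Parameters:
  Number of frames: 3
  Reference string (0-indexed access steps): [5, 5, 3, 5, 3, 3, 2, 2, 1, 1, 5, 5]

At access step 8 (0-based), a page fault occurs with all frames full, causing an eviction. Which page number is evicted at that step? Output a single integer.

Step 0: ref 5 -> FAULT, frames=[5,-,-]
Step 1: ref 5 -> HIT, frames=[5,-,-]
Step 2: ref 3 -> FAULT, frames=[5,3,-]
Step 3: ref 5 -> HIT, frames=[5,3,-]
Step 4: ref 3 -> HIT, frames=[5,3,-]
Step 5: ref 3 -> HIT, frames=[5,3,-]
Step 6: ref 2 -> FAULT, frames=[5,3,2]
Step 7: ref 2 -> HIT, frames=[5,3,2]
Step 8: ref 1 -> FAULT, evict 2, frames=[5,3,1]
At step 8: evicted page 2

Answer: 2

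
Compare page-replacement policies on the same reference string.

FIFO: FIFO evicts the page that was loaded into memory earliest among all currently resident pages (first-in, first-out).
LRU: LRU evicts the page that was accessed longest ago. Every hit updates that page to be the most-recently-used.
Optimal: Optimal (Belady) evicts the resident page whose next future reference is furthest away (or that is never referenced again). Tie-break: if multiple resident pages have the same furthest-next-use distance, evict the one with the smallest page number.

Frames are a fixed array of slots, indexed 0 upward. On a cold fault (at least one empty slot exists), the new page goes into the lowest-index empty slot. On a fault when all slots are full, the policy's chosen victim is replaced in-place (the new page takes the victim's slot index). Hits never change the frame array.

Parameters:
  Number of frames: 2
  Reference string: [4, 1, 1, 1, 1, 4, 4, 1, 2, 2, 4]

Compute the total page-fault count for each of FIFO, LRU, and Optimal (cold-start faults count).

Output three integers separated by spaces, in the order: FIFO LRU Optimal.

--- FIFO ---
  step 0: ref 4 -> FAULT, frames=[4,-] (faults so far: 1)
  step 1: ref 1 -> FAULT, frames=[4,1] (faults so far: 2)
  step 2: ref 1 -> HIT, frames=[4,1] (faults so far: 2)
  step 3: ref 1 -> HIT, frames=[4,1] (faults so far: 2)
  step 4: ref 1 -> HIT, frames=[4,1] (faults so far: 2)
  step 5: ref 4 -> HIT, frames=[4,1] (faults so far: 2)
  step 6: ref 4 -> HIT, frames=[4,1] (faults so far: 2)
  step 7: ref 1 -> HIT, frames=[4,1] (faults so far: 2)
  step 8: ref 2 -> FAULT, evict 4, frames=[2,1] (faults so far: 3)
  step 9: ref 2 -> HIT, frames=[2,1] (faults so far: 3)
  step 10: ref 4 -> FAULT, evict 1, frames=[2,4] (faults so far: 4)
  FIFO total faults: 4
--- LRU ---
  step 0: ref 4 -> FAULT, frames=[4,-] (faults so far: 1)
  step 1: ref 1 -> FAULT, frames=[4,1] (faults so far: 2)
  step 2: ref 1 -> HIT, frames=[4,1] (faults so far: 2)
  step 3: ref 1 -> HIT, frames=[4,1] (faults so far: 2)
  step 4: ref 1 -> HIT, frames=[4,1] (faults so far: 2)
  step 5: ref 4 -> HIT, frames=[4,1] (faults so far: 2)
  step 6: ref 4 -> HIT, frames=[4,1] (faults so far: 2)
  step 7: ref 1 -> HIT, frames=[4,1] (faults so far: 2)
  step 8: ref 2 -> FAULT, evict 4, frames=[2,1] (faults so far: 3)
  step 9: ref 2 -> HIT, frames=[2,1] (faults so far: 3)
  step 10: ref 4 -> FAULT, evict 1, frames=[2,4] (faults so far: 4)
  LRU total faults: 4
--- Optimal ---
  step 0: ref 4 -> FAULT, frames=[4,-] (faults so far: 1)
  step 1: ref 1 -> FAULT, frames=[4,1] (faults so far: 2)
  step 2: ref 1 -> HIT, frames=[4,1] (faults so far: 2)
  step 3: ref 1 -> HIT, frames=[4,1] (faults so far: 2)
  step 4: ref 1 -> HIT, frames=[4,1] (faults so far: 2)
  step 5: ref 4 -> HIT, frames=[4,1] (faults so far: 2)
  step 6: ref 4 -> HIT, frames=[4,1] (faults so far: 2)
  step 7: ref 1 -> HIT, frames=[4,1] (faults so far: 2)
  step 8: ref 2 -> FAULT, evict 1, frames=[4,2] (faults so far: 3)
  step 9: ref 2 -> HIT, frames=[4,2] (faults so far: 3)
  step 10: ref 4 -> HIT, frames=[4,2] (faults so far: 3)
  Optimal total faults: 3

Answer: 4 4 3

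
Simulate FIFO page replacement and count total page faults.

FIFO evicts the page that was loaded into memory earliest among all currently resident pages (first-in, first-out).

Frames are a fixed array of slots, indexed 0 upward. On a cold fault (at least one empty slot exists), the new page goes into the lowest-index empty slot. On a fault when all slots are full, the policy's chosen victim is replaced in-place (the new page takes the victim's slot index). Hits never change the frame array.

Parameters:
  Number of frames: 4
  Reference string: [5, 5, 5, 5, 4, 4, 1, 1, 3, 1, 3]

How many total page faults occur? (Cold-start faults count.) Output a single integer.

Step 0: ref 5 → FAULT, frames=[5,-,-,-]
Step 1: ref 5 → HIT, frames=[5,-,-,-]
Step 2: ref 5 → HIT, frames=[5,-,-,-]
Step 3: ref 5 → HIT, frames=[5,-,-,-]
Step 4: ref 4 → FAULT, frames=[5,4,-,-]
Step 5: ref 4 → HIT, frames=[5,4,-,-]
Step 6: ref 1 → FAULT, frames=[5,4,1,-]
Step 7: ref 1 → HIT, frames=[5,4,1,-]
Step 8: ref 3 → FAULT, frames=[5,4,1,3]
Step 9: ref 1 → HIT, frames=[5,4,1,3]
Step 10: ref 3 → HIT, frames=[5,4,1,3]
Total faults: 4

Answer: 4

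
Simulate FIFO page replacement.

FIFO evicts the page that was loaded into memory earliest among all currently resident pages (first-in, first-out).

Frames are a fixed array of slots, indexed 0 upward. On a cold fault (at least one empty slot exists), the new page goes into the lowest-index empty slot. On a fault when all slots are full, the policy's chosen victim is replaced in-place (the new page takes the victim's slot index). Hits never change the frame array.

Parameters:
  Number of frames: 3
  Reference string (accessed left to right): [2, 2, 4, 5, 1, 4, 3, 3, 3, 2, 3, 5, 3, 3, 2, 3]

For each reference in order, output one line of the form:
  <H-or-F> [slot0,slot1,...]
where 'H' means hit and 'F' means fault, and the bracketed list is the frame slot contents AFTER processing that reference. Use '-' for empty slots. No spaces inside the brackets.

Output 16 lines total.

F [2,-,-]
H [2,-,-]
F [2,4,-]
F [2,4,5]
F [1,4,5]
H [1,4,5]
F [1,3,5]
H [1,3,5]
H [1,3,5]
F [1,3,2]
H [1,3,2]
F [5,3,2]
H [5,3,2]
H [5,3,2]
H [5,3,2]
H [5,3,2]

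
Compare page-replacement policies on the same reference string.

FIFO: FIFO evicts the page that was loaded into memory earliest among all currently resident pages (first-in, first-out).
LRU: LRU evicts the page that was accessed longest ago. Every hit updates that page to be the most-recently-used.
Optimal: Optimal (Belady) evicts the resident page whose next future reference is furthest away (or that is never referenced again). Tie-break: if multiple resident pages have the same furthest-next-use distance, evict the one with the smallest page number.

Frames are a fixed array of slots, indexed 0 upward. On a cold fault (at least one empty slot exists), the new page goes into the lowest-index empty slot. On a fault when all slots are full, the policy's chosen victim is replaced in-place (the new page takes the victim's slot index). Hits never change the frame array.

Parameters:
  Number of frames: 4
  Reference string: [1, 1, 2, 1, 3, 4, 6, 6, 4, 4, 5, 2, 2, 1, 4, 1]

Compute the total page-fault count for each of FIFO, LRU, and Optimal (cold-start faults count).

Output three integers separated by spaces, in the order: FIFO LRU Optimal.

--- FIFO ---
  step 0: ref 1 -> FAULT, frames=[1,-,-,-] (faults so far: 1)
  step 1: ref 1 -> HIT, frames=[1,-,-,-] (faults so far: 1)
  step 2: ref 2 -> FAULT, frames=[1,2,-,-] (faults so far: 2)
  step 3: ref 1 -> HIT, frames=[1,2,-,-] (faults so far: 2)
  step 4: ref 3 -> FAULT, frames=[1,2,3,-] (faults so far: 3)
  step 5: ref 4 -> FAULT, frames=[1,2,3,4] (faults so far: 4)
  step 6: ref 6 -> FAULT, evict 1, frames=[6,2,3,4] (faults so far: 5)
  step 7: ref 6 -> HIT, frames=[6,2,3,4] (faults so far: 5)
  step 8: ref 4 -> HIT, frames=[6,2,3,4] (faults so far: 5)
  step 9: ref 4 -> HIT, frames=[6,2,3,4] (faults so far: 5)
  step 10: ref 5 -> FAULT, evict 2, frames=[6,5,3,4] (faults so far: 6)
  step 11: ref 2 -> FAULT, evict 3, frames=[6,5,2,4] (faults so far: 7)
  step 12: ref 2 -> HIT, frames=[6,5,2,4] (faults so far: 7)
  step 13: ref 1 -> FAULT, evict 4, frames=[6,5,2,1] (faults so far: 8)
  step 14: ref 4 -> FAULT, evict 6, frames=[4,5,2,1] (faults so far: 9)
  step 15: ref 1 -> HIT, frames=[4,5,2,1] (faults so far: 9)
  FIFO total faults: 9
--- LRU ---
  step 0: ref 1 -> FAULT, frames=[1,-,-,-] (faults so far: 1)
  step 1: ref 1 -> HIT, frames=[1,-,-,-] (faults so far: 1)
  step 2: ref 2 -> FAULT, frames=[1,2,-,-] (faults so far: 2)
  step 3: ref 1 -> HIT, frames=[1,2,-,-] (faults so far: 2)
  step 4: ref 3 -> FAULT, frames=[1,2,3,-] (faults so far: 3)
  step 5: ref 4 -> FAULT, frames=[1,2,3,4] (faults so far: 4)
  step 6: ref 6 -> FAULT, evict 2, frames=[1,6,3,4] (faults so far: 5)
  step 7: ref 6 -> HIT, frames=[1,6,3,4] (faults so far: 5)
  step 8: ref 4 -> HIT, frames=[1,6,3,4] (faults so far: 5)
  step 9: ref 4 -> HIT, frames=[1,6,3,4] (faults so far: 5)
  step 10: ref 5 -> FAULT, evict 1, frames=[5,6,3,4] (faults so far: 6)
  step 11: ref 2 -> FAULT, evict 3, frames=[5,6,2,4] (faults so far: 7)
  step 12: ref 2 -> HIT, frames=[5,6,2,4] (faults so far: 7)
  step 13: ref 1 -> FAULT, evict 6, frames=[5,1,2,4] (faults so far: 8)
  step 14: ref 4 -> HIT, frames=[5,1,2,4] (faults so far: 8)
  step 15: ref 1 -> HIT, frames=[5,1,2,4] (faults so far: 8)
  LRU total faults: 8
--- Optimal ---
  step 0: ref 1 -> FAULT, frames=[1,-,-,-] (faults so far: 1)
  step 1: ref 1 -> HIT, frames=[1,-,-,-] (faults so far: 1)
  step 2: ref 2 -> FAULT, frames=[1,2,-,-] (faults so far: 2)
  step 3: ref 1 -> HIT, frames=[1,2,-,-] (faults so far: 2)
  step 4: ref 3 -> FAULT, frames=[1,2,3,-] (faults so far: 3)
  step 5: ref 4 -> FAULT, frames=[1,2,3,4] (faults so far: 4)
  step 6: ref 6 -> FAULT, evict 3, frames=[1,2,6,4] (faults so far: 5)
  step 7: ref 6 -> HIT, frames=[1,2,6,4] (faults so far: 5)
  step 8: ref 4 -> HIT, frames=[1,2,6,4] (faults so far: 5)
  step 9: ref 4 -> HIT, frames=[1,2,6,4] (faults so far: 5)
  step 10: ref 5 -> FAULT, evict 6, frames=[1,2,5,4] (faults so far: 6)
  step 11: ref 2 -> HIT, frames=[1,2,5,4] (faults so far: 6)
  step 12: ref 2 -> HIT, frames=[1,2,5,4] (faults so far: 6)
  step 13: ref 1 -> HIT, frames=[1,2,5,4] (faults so far: 6)
  step 14: ref 4 -> HIT, frames=[1,2,5,4] (faults so far: 6)
  step 15: ref 1 -> HIT, frames=[1,2,5,4] (faults so far: 6)
  Optimal total faults: 6

Answer: 9 8 6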